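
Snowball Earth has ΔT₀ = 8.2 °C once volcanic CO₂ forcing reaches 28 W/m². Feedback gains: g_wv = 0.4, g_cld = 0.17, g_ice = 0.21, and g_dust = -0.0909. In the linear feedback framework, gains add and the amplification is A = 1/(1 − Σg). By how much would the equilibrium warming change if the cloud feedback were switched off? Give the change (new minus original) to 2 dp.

Original: g = 0.6891, ΔT = 8.2/(1−0.6891) = 26.3750 °C.
Without cloud: g' = 0.5191, ΔT' = 8.2/(1−0.5191) = 17.0514 °C.
Change = 17.0514 − 26.3750 = -9.32 °C.

-9.32 °C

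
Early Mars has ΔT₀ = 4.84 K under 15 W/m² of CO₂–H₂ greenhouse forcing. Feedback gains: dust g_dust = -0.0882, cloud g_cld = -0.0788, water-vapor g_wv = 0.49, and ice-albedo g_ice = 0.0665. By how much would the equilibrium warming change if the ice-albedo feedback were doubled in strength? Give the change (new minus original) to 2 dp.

Original: g = 0.3895, ΔT = 4.84/(1−0.3895) = 7.9279 K.
With doubled ice-albedo: g' = 0.456, ΔT' = 4.84/(1−0.456) = 8.8971 K.
Change = 8.8971 − 7.9279 = 0.97 K.

0.97 K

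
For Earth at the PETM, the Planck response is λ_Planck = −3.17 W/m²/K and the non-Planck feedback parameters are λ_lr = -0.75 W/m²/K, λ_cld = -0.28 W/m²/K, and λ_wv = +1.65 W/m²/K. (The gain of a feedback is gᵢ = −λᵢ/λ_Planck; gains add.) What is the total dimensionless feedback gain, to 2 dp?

Convert to gains: g_lr = -0.75/3.17 = -0.2366; g_cld = -0.28/3.17 = -0.08833; g_wv = 1.65/3.17 = 0.5205.
Total gain g = 0.19557.

0.20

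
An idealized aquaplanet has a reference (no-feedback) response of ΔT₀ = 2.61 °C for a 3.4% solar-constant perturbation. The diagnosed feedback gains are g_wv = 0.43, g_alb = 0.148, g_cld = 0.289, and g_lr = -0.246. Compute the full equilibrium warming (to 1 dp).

6.9 °C

Total gain g = 0.43 + 0.148 + 0.289 − 0.246 = 0.621.
Amplification A = 1/(1 − 0.621) = 2.639.
ΔT = 2.61 × 2.639 = 6.9 °C.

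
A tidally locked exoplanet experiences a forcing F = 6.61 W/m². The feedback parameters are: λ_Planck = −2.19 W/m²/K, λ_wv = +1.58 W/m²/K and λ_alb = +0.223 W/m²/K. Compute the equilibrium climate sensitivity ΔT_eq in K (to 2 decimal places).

Net feedback parameter λ = (−2.19) + (+1.58) + (+0.223) = -0.387 W/m²/K.
ΔT = −F/λ = −6.61/(-0.387) = 17.08 K.

17.08 K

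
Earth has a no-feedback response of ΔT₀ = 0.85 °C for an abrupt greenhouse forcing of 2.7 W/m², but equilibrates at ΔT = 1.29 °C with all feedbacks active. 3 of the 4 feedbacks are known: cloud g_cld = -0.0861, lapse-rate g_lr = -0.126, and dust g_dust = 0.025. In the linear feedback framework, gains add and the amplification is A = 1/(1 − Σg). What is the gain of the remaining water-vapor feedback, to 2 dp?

0.53

Amplification A = ΔT/ΔT₀ = 1.29/0.85 = 1.518.
Total gain g = 1 − 1/A = 1 − 1/1.518 = 0.3412.
Known gains sum to -0.0861 − 0.126 + 0.025 = -0.1871.
g_wv = 0.3412 + 0.1871 = 0.53.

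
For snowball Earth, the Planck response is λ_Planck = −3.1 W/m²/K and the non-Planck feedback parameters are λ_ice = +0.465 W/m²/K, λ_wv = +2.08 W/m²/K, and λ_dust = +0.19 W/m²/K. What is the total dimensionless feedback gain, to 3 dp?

0.882

Convert to gains: g_ice = 0.465/3.1 = 0.15; g_wv = 2.08/3.1 = 0.671; g_dust = 0.19/3.1 = 0.06129.
Total gain g = 0.88229.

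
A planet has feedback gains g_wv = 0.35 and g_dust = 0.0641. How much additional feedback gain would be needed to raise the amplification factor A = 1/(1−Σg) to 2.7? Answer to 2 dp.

0.22

Current total gain = 0.4141.
Target gain for A = 2.7: g* = 1 − 1/2.7 = 0.6296.
Additional gain needed = 0.6296 − 0.4141 = 0.22.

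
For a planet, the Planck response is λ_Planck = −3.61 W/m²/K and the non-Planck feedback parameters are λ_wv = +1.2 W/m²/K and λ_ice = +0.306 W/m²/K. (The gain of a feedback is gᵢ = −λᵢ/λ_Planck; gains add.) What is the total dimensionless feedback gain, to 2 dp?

0.42

Convert to gains: g_wv = 1.2/3.61 = 0.3324; g_ice = 0.306/3.61 = 0.08476.
Total gain g = 0.41716.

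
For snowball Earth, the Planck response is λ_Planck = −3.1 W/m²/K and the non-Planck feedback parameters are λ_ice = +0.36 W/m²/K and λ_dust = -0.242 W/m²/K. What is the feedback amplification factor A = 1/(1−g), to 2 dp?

1.04

Convert to gains: g_ice = 0.36/3.1 = 0.1161; g_dust = -0.242/3.1 = -0.07806.
Total gain g = 0.03804.
A = 1/(1 − 0.03804) = 1.04.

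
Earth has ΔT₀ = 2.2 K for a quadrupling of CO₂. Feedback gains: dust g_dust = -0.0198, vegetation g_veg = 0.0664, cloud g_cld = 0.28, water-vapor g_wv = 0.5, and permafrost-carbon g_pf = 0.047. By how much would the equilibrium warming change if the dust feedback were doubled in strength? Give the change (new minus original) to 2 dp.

-2.36 K

Original: g = 0.8736, ΔT = 2.2/(1−0.8736) = 17.4051 K.
With doubled dust: g' = 0.8538, ΔT' = 2.2/(1−0.8538) = 15.0479 K.
Change = 15.0479 − 17.4051 = -2.36 K.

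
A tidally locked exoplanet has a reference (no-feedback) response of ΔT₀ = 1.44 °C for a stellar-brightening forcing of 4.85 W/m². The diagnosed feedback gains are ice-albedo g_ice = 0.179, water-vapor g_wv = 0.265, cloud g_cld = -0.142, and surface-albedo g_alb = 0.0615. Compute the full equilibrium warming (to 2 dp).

2.26 °C

Total gain g = 0.179 + 0.265 − 0.142 + 0.0615 = 0.3635.
Amplification A = 1/(1 − 0.3635) = 1.571.
ΔT = 1.44 × 1.571 = 2.26 °C.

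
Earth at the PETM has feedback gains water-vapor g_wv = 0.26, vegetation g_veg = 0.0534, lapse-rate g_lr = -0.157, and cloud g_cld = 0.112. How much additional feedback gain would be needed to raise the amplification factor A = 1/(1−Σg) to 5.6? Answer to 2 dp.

Current total gain = 0.2684.
Target gain for A = 5.6: g* = 1 − 1/5.6 = 0.8214.
Additional gain needed = 0.8214 − 0.2684 = 0.55.

0.55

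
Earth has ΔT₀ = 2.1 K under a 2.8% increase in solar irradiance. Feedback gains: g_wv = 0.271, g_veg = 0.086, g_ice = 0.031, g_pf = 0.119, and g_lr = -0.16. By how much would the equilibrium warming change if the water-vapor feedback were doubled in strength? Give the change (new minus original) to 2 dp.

Original: g = 0.347, ΔT = 2.1/(1−0.347) = 3.2159 K.
With doubled water-vapor: g' = 0.618, ΔT' = 2.1/(1−0.618) = 5.4974 K.
Change = 5.4974 − 3.2159 = 2.28 K.

2.28 K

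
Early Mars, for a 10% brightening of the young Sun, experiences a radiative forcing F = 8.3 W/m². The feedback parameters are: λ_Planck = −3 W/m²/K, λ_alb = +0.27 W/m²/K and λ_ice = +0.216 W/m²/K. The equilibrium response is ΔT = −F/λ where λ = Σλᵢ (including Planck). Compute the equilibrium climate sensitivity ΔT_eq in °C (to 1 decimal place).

Net feedback parameter λ = (−3) + (+0.27) + (+0.216) = -2.514 W/m²/K.
ΔT = −F/λ = −8.3/(-2.514) = 3.3 °C.

3.3 °C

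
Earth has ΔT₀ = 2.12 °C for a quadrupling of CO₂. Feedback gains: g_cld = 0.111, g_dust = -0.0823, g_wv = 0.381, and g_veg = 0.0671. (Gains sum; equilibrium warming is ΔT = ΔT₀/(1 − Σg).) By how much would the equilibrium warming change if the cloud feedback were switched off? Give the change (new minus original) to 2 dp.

Original: g = 0.4768, ΔT = 2.12/(1−0.4768) = 4.0520 °C.
Without cloud: g' = 0.3658, ΔT' = 2.12/(1−0.3658) = 3.3428 °C.
Change = 3.3428 − 4.0520 = -0.71 °C.

-0.71 °C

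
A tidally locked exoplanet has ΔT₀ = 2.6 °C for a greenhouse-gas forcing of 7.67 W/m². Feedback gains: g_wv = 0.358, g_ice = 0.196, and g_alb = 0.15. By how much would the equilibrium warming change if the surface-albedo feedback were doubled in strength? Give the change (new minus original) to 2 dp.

Original: g = 0.704, ΔT = 2.6/(1−0.704) = 8.7838 °C.
With doubled surface-albedo: g' = 0.854, ΔT' = 2.6/(1−0.854) = 17.8082 °C.
Change = 17.8082 − 8.7838 = 9.02 °C.

9.02 °C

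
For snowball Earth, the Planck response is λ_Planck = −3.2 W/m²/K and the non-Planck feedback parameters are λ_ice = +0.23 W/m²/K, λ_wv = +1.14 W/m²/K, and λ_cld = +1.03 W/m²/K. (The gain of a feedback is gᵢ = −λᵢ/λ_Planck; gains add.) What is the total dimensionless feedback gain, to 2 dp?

Convert to gains: g_ice = 0.23/3.2 = 0.07187; g_wv = 1.14/3.2 = 0.3562; g_cld = 1.03/3.2 = 0.3219.
Total gain g = 0.74997.

0.75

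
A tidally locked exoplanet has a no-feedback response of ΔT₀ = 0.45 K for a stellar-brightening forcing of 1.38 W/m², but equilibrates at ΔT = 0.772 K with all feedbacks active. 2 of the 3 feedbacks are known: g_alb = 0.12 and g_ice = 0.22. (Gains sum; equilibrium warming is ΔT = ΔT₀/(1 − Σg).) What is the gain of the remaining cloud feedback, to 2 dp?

0.08

Amplification A = ΔT/ΔT₀ = 0.772/0.45 = 1.716.
Total gain g = 1 − 1/A = 1 − 1/1.716 = 0.4172.
Known gains sum to 0.12 + 0.22 = 0.34.
g_cld = 0.4172 − 0.34 = 0.08.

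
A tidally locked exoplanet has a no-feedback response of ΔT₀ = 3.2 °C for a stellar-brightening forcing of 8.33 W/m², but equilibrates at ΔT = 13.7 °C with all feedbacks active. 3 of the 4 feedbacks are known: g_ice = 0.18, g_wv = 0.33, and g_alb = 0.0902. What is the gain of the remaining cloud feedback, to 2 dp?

Amplification A = ΔT/ΔT₀ = 13.7/3.2 = 4.281.
Total gain g = 1 − 1/A = 1 − 1/4.281 = 0.7664.
Known gains sum to 0.18 + 0.33 + 0.0902 = 0.6002.
g_cld = 0.7664 − 0.6002 = 0.17.

0.17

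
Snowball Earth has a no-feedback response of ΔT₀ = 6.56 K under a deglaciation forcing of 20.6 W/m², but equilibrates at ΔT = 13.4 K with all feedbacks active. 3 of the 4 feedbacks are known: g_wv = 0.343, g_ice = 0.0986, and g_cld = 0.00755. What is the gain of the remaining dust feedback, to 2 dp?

Amplification A = ΔT/ΔT₀ = 13.4/6.56 = 2.043.
Total gain g = 1 − 1/A = 1 − 1/2.043 = 0.5105.
Known gains sum to 0.343 + 0.0986 + 0.00755 = 0.44915.
g_dust = 0.5105 − 0.44915 = 0.06.

0.06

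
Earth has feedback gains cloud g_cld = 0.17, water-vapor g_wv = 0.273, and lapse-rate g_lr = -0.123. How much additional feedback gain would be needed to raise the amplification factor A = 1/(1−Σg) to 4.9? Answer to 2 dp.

Current total gain = 0.32.
Target gain for A = 4.9: g* = 1 − 1/4.9 = 0.7959.
Additional gain needed = 0.7959 − 0.32 = 0.48.

0.48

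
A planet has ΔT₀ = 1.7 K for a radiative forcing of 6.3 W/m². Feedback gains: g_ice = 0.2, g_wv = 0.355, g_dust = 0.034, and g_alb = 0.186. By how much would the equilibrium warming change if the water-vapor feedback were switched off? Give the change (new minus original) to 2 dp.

-4.62 K

Original: g = 0.775, ΔT = 1.7/(1−0.775) = 7.5556 K.
Without water-vapor: g' = 0.42, ΔT' = 1.7/(1−0.42) = 2.9310 K.
Change = 2.9310 − 7.5556 = -4.62 K.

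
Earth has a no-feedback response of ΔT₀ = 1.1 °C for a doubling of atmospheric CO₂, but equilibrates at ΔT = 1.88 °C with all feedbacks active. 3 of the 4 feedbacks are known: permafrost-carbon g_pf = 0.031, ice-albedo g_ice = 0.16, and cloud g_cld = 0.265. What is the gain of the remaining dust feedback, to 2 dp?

Amplification A = ΔT/ΔT₀ = 1.88/1.1 = 1.709.
Total gain g = 1 − 1/A = 1 − 1/1.709 = 0.4149.
Known gains sum to 0.031 + 0.16 + 0.265 = 0.456.
g_dust = 0.4149 − 0.456 = -0.04.

-0.04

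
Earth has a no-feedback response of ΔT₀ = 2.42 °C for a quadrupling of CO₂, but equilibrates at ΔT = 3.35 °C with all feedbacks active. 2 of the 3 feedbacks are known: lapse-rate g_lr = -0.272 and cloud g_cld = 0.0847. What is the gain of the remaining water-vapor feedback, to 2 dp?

Amplification A = ΔT/ΔT₀ = 3.35/2.42 = 1.384.
Total gain g = 1 − 1/A = 1 − 1/1.384 = 0.2775.
Known gains sum to -0.272 + 0.0847 = -0.1873.
g_wv = 0.2775 + 0.1873 = 0.46.

0.46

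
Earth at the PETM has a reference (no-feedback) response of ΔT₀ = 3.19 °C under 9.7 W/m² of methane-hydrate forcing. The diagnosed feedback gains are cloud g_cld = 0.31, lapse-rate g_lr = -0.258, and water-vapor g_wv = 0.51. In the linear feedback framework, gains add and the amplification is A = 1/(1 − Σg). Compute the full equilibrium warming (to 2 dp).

7.28 °C

Total gain g = 0.31 − 0.258 + 0.51 = 0.562.
Amplification A = 1/(1 − 0.562) = 2.283.
ΔT = 3.19 × 2.283 = 7.28 °C.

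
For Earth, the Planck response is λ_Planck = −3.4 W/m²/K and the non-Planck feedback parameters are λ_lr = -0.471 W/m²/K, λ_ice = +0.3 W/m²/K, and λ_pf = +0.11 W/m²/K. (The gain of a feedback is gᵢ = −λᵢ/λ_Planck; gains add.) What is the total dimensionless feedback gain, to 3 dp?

-0.018

Convert to gains: g_lr = -0.471/3.4 = -0.1385; g_ice = 0.3/3.4 = 0.08824; g_pf = 0.11/3.4 = 0.03235.
Total gain g = -0.01791.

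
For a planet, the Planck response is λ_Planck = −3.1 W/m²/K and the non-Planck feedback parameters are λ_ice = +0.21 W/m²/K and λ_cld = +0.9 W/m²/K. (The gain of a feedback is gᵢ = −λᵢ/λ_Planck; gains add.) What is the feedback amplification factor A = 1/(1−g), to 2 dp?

1.56

Convert to gains: g_ice = 0.21/3.1 = 0.06774; g_cld = 0.9/3.1 = 0.2903.
Total gain g = 0.35804.
A = 1/(1 − 0.35804) = 1.56.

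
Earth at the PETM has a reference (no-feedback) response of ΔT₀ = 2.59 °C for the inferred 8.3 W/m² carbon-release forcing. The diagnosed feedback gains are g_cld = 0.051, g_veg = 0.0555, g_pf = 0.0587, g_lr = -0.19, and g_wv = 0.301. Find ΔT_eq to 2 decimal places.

3.58 °C

Total gain g = 0.051 + 0.0555 + 0.0587 − 0.19 + 0.301 = 0.2762.
Amplification A = 1/(1 − 0.2762) = 1.382.
ΔT = 2.59 × 1.382 = 3.58 °C.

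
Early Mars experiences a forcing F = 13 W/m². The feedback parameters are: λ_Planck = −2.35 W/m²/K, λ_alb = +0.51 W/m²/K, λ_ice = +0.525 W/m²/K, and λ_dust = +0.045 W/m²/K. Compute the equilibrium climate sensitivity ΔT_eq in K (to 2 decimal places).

10.24 K

Net feedback parameter λ = (−2.35) + (+0.51) + (+0.525) + (+0.045) = -1.27 W/m²/K.
ΔT = −F/λ = −13/(-1.27) = 10.24 K.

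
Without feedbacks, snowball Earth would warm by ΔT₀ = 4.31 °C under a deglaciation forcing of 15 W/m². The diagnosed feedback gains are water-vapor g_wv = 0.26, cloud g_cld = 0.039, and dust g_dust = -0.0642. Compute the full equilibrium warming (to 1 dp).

Total gain g = 0.26 + 0.039 − 0.0642 = 0.2348.
Amplification A = 1/(1 − 0.2348) = 1.307.
ΔT = 4.31 × 1.307 = 5.6 °C.

5.6 °C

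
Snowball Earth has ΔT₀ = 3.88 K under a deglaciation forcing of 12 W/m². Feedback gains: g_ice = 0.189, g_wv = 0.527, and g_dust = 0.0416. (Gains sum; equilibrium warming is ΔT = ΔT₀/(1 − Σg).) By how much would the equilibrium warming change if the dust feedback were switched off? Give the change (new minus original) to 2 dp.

-2.34 K

Original: g = 0.7576, ΔT = 3.88/(1−0.7576) = 16.0066 K.
Without dust: g' = 0.716, ΔT' = 3.88/(1−0.716) = 13.6620 K.
Change = 13.6620 − 16.0066 = -2.34 K.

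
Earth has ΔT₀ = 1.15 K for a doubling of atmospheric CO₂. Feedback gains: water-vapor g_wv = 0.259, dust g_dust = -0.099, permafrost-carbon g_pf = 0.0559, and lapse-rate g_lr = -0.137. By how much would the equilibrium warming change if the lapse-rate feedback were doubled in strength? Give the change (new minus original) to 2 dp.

Original: g = 0.0789, ΔT = 1.15/(1−0.0789) = 1.2485 K.
With doubled lapse-rate: g' = -0.0581, ΔT' = 1.15/(1+0.0581) = 1.0869 K.
Change = 1.0869 − 1.2485 = -0.16 K.

-0.16 K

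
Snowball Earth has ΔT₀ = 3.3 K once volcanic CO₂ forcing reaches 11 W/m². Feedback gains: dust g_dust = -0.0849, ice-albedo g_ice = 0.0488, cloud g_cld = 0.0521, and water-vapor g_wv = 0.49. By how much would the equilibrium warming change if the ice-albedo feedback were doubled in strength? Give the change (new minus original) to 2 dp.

Original: g = 0.506, ΔT = 3.3/(1−0.506) = 6.6802 K.
With doubled ice-albedo: g' = 0.5548, ΔT' = 3.3/(1−0.5548) = 7.4124 K.
Change = 7.4124 − 6.6802 = 0.73 K.

0.73 K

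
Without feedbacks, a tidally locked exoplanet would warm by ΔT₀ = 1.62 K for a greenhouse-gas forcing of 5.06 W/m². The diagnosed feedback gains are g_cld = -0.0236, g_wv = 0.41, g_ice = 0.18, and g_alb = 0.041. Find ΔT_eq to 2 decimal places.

Total gain g = -0.0236 + 0.41 + 0.18 + 0.041 = 0.6074.
Amplification A = 1/(1 − 0.6074) = 2.547.
ΔT = 1.62 × 2.547 = 4.13 K.

4.13 K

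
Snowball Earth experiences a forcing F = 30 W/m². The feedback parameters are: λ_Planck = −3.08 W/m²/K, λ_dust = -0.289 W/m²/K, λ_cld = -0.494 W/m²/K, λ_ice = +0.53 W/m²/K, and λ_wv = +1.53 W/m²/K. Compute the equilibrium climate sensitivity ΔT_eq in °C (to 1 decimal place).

Net feedback parameter λ = (−3.08) + (-0.289) + (-0.494) + (+0.53) + (+1.53) = -1.803 W/m²/K.
ΔT = −F/λ = −30/(-1.803) = 16.6 °C.

16.6 °C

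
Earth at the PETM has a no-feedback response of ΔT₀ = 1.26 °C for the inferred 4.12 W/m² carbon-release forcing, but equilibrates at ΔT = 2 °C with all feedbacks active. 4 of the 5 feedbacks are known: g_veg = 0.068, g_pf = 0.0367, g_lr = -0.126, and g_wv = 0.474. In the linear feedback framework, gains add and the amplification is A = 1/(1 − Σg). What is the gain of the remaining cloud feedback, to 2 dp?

-0.08

Amplification A = ΔT/ΔT₀ = 2/1.26 = 1.587.
Total gain g = 1 − 1/A = 1 − 1/1.587 = 0.3699.
Known gains sum to 0.068 + 0.0367 − 0.126 + 0.474 = 0.4527.
g_cld = 0.3699 − 0.4527 = -0.08.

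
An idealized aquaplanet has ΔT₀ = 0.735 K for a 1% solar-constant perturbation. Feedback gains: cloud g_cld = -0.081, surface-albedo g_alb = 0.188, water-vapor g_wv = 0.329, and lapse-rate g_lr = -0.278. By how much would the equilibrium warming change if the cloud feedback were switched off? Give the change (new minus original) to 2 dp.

0.09 K

Original: g = 0.158, ΔT = 0.735/(1−0.158) = 0.8729 K.
Without cloud: g' = 0.239, ΔT' = 0.735/(1−0.239) = 0.9658 K.
Change = 0.9658 − 0.8729 = 0.09 K.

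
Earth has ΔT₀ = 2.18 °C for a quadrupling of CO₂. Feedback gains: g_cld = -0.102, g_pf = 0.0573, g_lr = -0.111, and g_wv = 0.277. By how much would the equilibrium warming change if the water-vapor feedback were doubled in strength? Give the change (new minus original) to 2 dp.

Original: g = 0.1213, ΔT = 2.18/(1−0.1213) = 2.4809 °C.
With doubled water-vapor: g' = 0.3983, ΔT' = 2.18/(1−0.3983) = 3.6231 °C.
Change = 3.6231 − 2.4809 = 1.14 °C.

1.14 °C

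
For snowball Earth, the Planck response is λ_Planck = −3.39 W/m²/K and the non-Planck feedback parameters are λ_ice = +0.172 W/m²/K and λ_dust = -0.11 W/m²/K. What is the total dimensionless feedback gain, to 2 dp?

0.02

Convert to gains: g_ice = 0.172/3.39 = 0.05074; g_dust = -0.11/3.39 = -0.03245.
Total gain g = 0.01829.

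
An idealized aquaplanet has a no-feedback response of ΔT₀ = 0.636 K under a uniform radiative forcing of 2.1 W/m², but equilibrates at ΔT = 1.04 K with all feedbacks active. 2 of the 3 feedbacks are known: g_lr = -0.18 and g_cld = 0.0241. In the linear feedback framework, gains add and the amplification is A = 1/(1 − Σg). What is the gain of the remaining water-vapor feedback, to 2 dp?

Amplification A = ΔT/ΔT₀ = 1.04/0.636 = 1.635.
Total gain g = 1 − 1/A = 1 − 1/1.635 = 0.3884.
Known gains sum to -0.18 + 0.0241 = -0.1559.
g_wv = 0.3884 + 0.1559 = 0.54.

0.54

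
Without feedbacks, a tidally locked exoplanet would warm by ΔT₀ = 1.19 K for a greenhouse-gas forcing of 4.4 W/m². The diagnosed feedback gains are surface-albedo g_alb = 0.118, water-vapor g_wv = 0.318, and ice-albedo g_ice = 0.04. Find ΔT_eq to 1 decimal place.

2.3 K

Total gain g = 0.118 + 0.318 + 0.04 = 0.476.
Amplification A = 1/(1 − 0.476) = 1.908.
ΔT = 1.19 × 1.908 = 2.3 K.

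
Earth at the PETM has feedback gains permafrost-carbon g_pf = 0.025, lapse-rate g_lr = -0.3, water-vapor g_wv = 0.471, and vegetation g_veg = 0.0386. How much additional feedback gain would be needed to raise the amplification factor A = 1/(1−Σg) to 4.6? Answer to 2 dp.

Current total gain = 0.2346.
Target gain for A = 4.6: g* = 1 − 1/4.6 = 0.7826.
Additional gain needed = 0.7826 − 0.2346 = 0.55.

0.55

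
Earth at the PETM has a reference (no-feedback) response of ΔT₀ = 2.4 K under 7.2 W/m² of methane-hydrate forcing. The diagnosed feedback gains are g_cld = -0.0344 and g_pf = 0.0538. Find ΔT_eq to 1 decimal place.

Total gain g = -0.0344 + 0.0538 = 0.0194.
Amplification A = 1/(1 − 0.0194) = 1.02.
ΔT = 2.4 × 1.02 = 2.4 K.

2.4 K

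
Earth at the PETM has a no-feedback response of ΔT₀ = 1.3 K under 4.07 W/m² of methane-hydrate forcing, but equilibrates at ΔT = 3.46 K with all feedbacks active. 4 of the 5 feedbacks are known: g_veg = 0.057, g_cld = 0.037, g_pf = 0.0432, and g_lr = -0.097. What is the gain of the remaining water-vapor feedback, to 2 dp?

Amplification A = ΔT/ΔT₀ = 3.46/1.3 = 2.662.
Total gain g = 1 − 1/A = 1 − 1/2.662 = 0.6243.
Known gains sum to 0.057 + 0.037 + 0.0432 − 0.097 = 0.0402.
g_wv = 0.6243 − 0.0402 = 0.58.

0.58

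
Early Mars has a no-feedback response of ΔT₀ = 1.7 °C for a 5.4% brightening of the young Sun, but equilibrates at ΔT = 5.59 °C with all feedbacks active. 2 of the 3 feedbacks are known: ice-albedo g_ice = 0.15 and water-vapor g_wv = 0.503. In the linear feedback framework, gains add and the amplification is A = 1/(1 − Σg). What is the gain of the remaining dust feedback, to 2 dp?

Amplification A = ΔT/ΔT₀ = 5.59/1.7 = 3.288.
Total gain g = 1 − 1/A = 1 − 1/3.288 = 0.6959.
Known gains sum to 0.15 + 0.503 = 0.653.
g_dust = 0.6959 − 0.653 = 0.04.

0.04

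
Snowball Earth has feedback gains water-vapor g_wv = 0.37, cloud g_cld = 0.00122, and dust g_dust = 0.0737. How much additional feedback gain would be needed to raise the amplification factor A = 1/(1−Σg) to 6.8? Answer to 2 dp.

0.41

Current total gain = 0.44492.
Target gain for A = 6.8: g* = 1 − 1/6.8 = 0.8529.
Additional gain needed = 0.8529 − 0.44492 = 0.41.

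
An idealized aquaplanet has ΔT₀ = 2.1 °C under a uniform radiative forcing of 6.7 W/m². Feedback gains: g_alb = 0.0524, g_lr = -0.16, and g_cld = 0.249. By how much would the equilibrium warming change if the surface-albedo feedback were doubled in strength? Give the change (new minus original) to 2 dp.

Original: g = 0.1414, ΔT = 2.1/(1−0.1414) = 2.4458 °C.
With doubled surface-albedo: g' = 0.1938, ΔT' = 2.1/(1−0.1938) = 2.6048 °C.
Change = 2.6048 − 2.4458 = 0.16 °C.

0.16 °C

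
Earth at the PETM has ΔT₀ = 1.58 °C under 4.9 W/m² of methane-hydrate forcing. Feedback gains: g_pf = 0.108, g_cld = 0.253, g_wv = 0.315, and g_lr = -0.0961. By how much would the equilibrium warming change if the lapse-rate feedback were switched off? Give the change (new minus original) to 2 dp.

1.12 °C

Original: g = 0.5799, ΔT = 1.58/(1−0.5799) = 3.7610 °C.
Without lapse-rate: g' = 0.676, ΔT' = 1.58/(1−0.676) = 4.8765 °C.
Change = 4.8765 − 3.7610 = 1.12 °C.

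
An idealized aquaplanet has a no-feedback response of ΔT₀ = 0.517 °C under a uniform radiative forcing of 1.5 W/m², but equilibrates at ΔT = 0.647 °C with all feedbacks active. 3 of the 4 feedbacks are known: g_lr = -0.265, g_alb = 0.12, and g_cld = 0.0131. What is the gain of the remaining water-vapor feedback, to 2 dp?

Amplification A = ΔT/ΔT₀ = 0.647/0.517 = 1.251.
Total gain g = 1 − 1/A = 1 − 1/1.251 = 0.2006.
Known gains sum to -0.265 + 0.12 + 0.0131 = -0.1319.
g_wv = 0.2006 + 0.1319 = 0.33.

0.33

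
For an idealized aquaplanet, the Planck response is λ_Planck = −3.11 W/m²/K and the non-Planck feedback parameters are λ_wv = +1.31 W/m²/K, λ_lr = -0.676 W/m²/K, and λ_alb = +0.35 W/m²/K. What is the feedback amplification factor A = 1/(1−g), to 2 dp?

1.46

Convert to gains: g_wv = 1.31/3.11 = 0.4212; g_lr = -0.676/3.11 = -0.2174; g_alb = 0.35/3.11 = 0.1125.
Total gain g = 0.3163.
A = 1/(1 − 0.3163) = 1.46.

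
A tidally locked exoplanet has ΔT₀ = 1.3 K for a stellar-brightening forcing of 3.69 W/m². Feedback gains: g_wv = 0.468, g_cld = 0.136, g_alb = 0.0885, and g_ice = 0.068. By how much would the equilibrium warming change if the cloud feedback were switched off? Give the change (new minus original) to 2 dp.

Original: g = 0.7605, ΔT = 1.3/(1−0.7605) = 5.4280 K.
Without cloud: g' = 0.6245, ΔT' = 1.3/(1−0.6245) = 3.4621 K.
Change = 3.4621 − 5.4280 = -1.97 K.

-1.97 K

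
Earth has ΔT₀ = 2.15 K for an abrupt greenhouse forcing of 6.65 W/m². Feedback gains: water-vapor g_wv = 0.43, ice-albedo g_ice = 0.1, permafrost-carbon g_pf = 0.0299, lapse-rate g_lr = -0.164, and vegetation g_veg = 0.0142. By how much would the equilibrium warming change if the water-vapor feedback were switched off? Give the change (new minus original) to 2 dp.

-1.54 K

Original: g = 0.4101, ΔT = 2.15/(1−0.4101) = 3.6447 K.
Without water-vapor: g' = -0.0199, ΔT' = 2.15/(1+0.0199) = 2.1080 K.
Change = 2.1080 − 3.6447 = -1.54 K.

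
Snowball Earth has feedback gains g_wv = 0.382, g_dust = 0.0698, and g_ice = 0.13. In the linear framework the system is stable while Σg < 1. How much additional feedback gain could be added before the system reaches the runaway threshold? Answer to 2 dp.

0.42

Current total gain = 0.382 + 0.0698 + 0.13 = 0.5818.
Margin to runaway = 1 − 0.5818 = 0.42.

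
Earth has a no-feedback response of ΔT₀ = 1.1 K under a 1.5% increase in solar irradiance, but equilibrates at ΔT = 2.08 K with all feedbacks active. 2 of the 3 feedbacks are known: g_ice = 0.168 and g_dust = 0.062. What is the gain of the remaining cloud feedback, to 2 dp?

Amplification A = ΔT/ΔT₀ = 2.08/1.1 = 1.891.
Total gain g = 1 − 1/A = 1 − 1/1.891 = 0.4712.
Known gains sum to 0.168 + 0.062 = 0.23.
g_cld = 0.4712 − 0.23 = 0.24.

0.24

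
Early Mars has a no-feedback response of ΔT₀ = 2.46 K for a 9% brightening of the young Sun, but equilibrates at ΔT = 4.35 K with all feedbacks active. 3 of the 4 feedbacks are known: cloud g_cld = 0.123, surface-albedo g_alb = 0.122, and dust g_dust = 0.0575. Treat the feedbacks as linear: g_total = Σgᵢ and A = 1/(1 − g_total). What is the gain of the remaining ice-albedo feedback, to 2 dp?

Amplification A = ΔT/ΔT₀ = 4.35/2.46 = 1.768.
Total gain g = 1 − 1/A = 1 − 1/1.768 = 0.4344.
Known gains sum to 0.123 + 0.122 + 0.0575 = 0.3025.
g_ice = 0.4344 − 0.3025 = 0.13.

0.13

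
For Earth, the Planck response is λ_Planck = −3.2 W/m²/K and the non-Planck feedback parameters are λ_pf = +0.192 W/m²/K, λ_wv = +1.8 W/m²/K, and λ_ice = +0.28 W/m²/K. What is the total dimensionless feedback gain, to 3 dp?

Convert to gains: g_pf = 0.192/3.2 = 0.06; g_wv = 1.8/3.2 = 0.5625; g_ice = 0.28/3.2 = 0.0875.
Total gain g = 0.71.

0.710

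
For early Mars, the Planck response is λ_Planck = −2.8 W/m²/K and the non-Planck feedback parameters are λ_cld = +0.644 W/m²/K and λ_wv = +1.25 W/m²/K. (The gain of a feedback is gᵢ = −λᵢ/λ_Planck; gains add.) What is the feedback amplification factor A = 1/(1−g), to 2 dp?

Convert to gains: g_cld = 0.644/2.8 = 0.23; g_wv = 1.25/2.8 = 0.4464.
Total gain g = 0.6764.
A = 1/(1 − 0.6764) = 3.09.

3.09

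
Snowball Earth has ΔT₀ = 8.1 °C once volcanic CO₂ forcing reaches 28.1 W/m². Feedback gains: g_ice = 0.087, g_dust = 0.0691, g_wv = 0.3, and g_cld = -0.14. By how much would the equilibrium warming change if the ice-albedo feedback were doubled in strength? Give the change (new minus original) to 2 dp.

Original: g = 0.3161, ΔT = 8.1/(1−0.3161) = 11.8438 °C.
With doubled ice-albedo: g' = 0.4031, ΔT' = 8.1/(1−0.4031) = 13.5701 °C.
Change = 13.5701 − 11.8438 = 1.73 °C.

1.73 °C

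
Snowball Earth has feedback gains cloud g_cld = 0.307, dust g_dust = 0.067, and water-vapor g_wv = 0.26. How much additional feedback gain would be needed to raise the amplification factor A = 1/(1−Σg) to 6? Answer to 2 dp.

Current total gain = 0.634.
Target gain for A = 6: g* = 1 − 1/6 = 0.8333.
Additional gain needed = 0.8333 − 0.634 = 0.20.

0.20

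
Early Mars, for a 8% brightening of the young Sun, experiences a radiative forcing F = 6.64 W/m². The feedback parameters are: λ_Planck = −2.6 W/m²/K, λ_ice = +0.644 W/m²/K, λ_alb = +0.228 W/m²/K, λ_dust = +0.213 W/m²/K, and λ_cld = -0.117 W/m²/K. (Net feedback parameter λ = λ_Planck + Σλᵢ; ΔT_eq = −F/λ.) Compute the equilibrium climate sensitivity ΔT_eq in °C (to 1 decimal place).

Net feedback parameter λ = (−2.6) + (+0.644) + (+0.228) + (+0.213) + (-0.117) = -1.632 W/m²/K.
ΔT = −F/λ = −6.64/(-1.632) = 4.1 °C.

4.1 °C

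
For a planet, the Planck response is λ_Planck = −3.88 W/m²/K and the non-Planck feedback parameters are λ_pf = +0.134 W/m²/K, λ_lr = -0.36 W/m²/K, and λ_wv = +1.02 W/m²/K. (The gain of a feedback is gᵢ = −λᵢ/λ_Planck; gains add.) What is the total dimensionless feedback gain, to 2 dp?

0.20

Convert to gains: g_pf = 0.134/3.88 = 0.03454; g_lr = -0.36/3.88 = -0.09278; g_wv = 1.02/3.88 = 0.2629.
Total gain g = 0.20466.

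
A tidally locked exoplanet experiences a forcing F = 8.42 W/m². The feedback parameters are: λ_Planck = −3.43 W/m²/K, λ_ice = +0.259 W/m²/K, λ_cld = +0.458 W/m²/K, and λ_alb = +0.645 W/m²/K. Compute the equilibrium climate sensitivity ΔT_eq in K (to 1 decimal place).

4.1 K

Net feedback parameter λ = (−3.43) + (+0.259) + (+0.458) + (+0.645) = -2.068 W/m²/K.
ΔT = −F/λ = −8.42/(-2.068) = 4.1 K.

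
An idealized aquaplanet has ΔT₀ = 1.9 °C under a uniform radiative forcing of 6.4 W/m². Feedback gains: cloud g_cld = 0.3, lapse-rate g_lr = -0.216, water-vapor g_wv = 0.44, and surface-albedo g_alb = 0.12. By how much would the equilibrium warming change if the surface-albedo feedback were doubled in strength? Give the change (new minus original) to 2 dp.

2.71 °C

Original: g = 0.644, ΔT = 1.9/(1−0.644) = 5.3371 °C.
With doubled surface-albedo: g' = 0.764, ΔT' = 1.9/(1−0.764) = 8.0508 °C.
Change = 8.0508 − 5.3371 = 2.71 °C.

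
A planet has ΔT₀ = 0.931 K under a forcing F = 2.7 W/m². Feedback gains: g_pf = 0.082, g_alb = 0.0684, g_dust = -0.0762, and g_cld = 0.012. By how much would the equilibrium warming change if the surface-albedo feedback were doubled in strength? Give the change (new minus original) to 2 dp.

Original: g = 0.0862, ΔT = 0.931/(1−0.0862) = 1.0188 K.
With doubled surface-albedo: g' = 0.1546, ΔT' = 0.931/(1−0.1546) = 1.1013 K.
Change = 1.1013 − 1.0188 = 0.08 K.

0.08 K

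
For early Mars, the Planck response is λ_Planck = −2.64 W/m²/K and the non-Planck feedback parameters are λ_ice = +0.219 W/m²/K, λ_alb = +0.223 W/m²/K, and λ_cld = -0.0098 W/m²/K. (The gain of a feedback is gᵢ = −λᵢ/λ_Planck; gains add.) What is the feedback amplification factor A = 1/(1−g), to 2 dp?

Convert to gains: g_ice = 0.219/2.64 = 0.08295; g_alb = 0.223/2.64 = 0.08447; g_cld = -0.0098/2.64 = -0.003712.
Total gain g = 0.163708.
A = 1/(1 − 0.163708) = 1.20.

1.20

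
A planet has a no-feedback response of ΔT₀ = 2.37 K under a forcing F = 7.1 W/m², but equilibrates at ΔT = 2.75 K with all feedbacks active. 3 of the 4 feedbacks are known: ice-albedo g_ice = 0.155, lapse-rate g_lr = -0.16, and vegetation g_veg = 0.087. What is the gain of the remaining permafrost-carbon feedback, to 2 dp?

0.06

Amplification A = ΔT/ΔT₀ = 2.75/2.37 = 1.16.
Total gain g = 1 − 1/A = 1 − 1/1.16 = 0.1379.
Known gains sum to 0.155 − 0.16 + 0.087 = 0.082.
g_pf = 0.1379 − 0.082 = 0.06.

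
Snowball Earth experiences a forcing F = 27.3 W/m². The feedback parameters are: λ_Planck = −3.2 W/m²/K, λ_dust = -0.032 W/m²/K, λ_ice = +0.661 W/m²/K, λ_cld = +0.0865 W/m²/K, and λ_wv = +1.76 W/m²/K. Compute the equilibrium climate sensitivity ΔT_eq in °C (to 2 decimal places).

37.68 °C

Net feedback parameter λ = (−3.2) + (-0.032) + (+0.661) + (+0.0865) + (+1.76) = -0.7245 W/m²/K.
ΔT = −F/λ = −27.3/(-0.7245) = 37.68 °C.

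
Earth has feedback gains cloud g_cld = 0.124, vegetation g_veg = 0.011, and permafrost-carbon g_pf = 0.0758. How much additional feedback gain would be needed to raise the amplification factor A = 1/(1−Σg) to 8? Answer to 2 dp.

Current total gain = 0.2108.
Target gain for A = 8: g* = 1 − 1/8 = 0.875.
Additional gain needed = 0.875 − 0.2108 = 0.66.

0.66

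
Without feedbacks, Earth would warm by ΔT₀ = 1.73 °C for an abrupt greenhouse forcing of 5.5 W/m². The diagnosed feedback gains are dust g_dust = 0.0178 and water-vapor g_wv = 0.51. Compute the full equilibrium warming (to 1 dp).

Total gain g = 0.0178 + 0.51 = 0.5278.
Amplification A = 1/(1 − 0.5278) = 2.118.
ΔT = 1.73 × 2.118 = 3.7 °C.

3.7 °C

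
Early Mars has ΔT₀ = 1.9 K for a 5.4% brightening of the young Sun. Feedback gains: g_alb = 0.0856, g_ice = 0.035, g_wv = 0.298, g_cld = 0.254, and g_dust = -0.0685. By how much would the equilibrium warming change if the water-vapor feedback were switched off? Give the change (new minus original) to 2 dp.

-2.06 K

Original: g = 0.6041, ΔT = 1.9/(1−0.6041) = 4.7992 K.
Without water-vapor: g' = 0.3061, ΔT' = 1.9/(1−0.3061) = 2.7381 K.
Change = 2.7381 − 4.7992 = -2.06 K.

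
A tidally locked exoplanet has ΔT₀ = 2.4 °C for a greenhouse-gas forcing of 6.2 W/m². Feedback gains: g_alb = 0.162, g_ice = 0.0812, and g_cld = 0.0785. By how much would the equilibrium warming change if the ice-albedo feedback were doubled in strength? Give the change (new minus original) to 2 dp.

0.48 °C

Original: g = 0.3217, ΔT = 2.4/(1−0.3217) = 3.5383 °C.
With doubled ice-albedo: g' = 0.4029, ΔT' = 2.4/(1−0.4029) = 4.0194 °C.
Change = 4.0194 − 3.5383 = 0.48 °C.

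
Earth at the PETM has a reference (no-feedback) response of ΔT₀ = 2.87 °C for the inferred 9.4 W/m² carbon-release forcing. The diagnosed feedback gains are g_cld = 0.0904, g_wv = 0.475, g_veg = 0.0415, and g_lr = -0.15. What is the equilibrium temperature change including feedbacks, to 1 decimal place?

Total gain g = 0.0904 + 0.475 + 0.0415 − 0.15 = 0.4569.
Amplification A = 1/(1 − 0.4569) = 1.841.
ΔT = 2.87 × 1.841 = 5.3 °C.

5.3 °C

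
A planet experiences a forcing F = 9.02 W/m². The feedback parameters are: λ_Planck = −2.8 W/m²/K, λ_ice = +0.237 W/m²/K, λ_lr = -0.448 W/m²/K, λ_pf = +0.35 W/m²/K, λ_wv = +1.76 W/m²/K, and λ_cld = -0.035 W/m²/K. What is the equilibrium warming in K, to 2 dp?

Net feedback parameter λ = (−2.8) + (+0.237) + (-0.448) + (+0.35) + (+1.76) + (-0.035) = -0.936 W/m²/K.
ΔT = −F/λ = −9.02/(-0.936) = 9.64 K.

9.64 K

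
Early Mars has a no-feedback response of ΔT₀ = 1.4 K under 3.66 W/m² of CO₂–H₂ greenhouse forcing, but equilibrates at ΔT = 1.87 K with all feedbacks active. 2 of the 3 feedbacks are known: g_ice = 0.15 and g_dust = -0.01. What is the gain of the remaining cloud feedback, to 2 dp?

0.11

Amplification A = ΔT/ΔT₀ = 1.87/1.4 = 1.336.
Total gain g = 1 − 1/A = 1 − 1/1.336 = 0.2515.
Known gains sum to 0.15 − 0.01 = 0.14.
g_cld = 0.2515 − 0.14 = 0.11.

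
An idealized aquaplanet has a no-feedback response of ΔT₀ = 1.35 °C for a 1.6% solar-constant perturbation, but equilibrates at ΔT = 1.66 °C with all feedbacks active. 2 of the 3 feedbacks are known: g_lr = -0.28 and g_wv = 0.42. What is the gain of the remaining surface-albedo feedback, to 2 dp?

Amplification A = ΔT/ΔT₀ = 1.66/1.35 = 1.23.
Total gain g = 1 − 1/A = 1 − 1/1.23 = 0.187.
Known gains sum to -0.28 + 0.42 = 0.14.
g_alb = 0.187 − 0.14 = 0.05.

0.05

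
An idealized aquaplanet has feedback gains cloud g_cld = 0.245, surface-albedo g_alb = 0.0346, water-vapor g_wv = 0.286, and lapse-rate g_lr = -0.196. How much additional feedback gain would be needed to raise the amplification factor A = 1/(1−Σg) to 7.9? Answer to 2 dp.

Current total gain = 0.3696.
Target gain for A = 7.9: g* = 1 − 1/7.9 = 0.8734.
Additional gain needed = 0.8734 − 0.3696 = 0.50.

0.50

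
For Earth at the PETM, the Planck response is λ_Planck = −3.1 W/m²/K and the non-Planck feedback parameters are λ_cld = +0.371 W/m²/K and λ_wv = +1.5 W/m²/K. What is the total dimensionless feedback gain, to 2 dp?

0.60

Convert to gains: g_cld = 0.371/3.1 = 0.1197; g_wv = 1.5/3.1 = 0.4839.
Total gain g = 0.6036.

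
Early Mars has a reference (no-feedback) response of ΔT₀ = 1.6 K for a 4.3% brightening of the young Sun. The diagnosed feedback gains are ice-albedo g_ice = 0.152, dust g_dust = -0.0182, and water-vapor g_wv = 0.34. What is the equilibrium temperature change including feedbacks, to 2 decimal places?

Total gain g = 0.152 − 0.0182 + 0.34 = 0.4738.
Amplification A = 1/(1 − 0.4738) = 1.9.
ΔT = 1.6 × 1.9 = 3.04 K.

3.04 K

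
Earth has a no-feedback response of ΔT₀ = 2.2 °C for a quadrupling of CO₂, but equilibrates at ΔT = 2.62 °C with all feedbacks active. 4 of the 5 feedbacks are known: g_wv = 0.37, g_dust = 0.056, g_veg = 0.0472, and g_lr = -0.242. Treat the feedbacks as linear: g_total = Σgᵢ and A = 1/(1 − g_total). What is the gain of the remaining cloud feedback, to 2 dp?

-0.07

Amplification A = ΔT/ΔT₀ = 2.62/2.2 = 1.191.
Total gain g = 1 − 1/A = 1 − 1/1.191 = 0.1604.
Known gains sum to 0.37 + 0.056 + 0.0472 − 0.242 = 0.2312.
g_cld = 0.1604 − 0.2312 = -0.07.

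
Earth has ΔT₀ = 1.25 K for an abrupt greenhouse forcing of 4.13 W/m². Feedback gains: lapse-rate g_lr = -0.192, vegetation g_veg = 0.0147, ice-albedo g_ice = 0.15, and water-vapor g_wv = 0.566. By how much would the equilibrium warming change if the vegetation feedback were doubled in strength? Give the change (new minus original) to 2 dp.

Original: g = 0.5387, ΔT = 1.25/(1−0.5387) = 2.7097 K.
With doubled vegetation: g' = 0.5534, ΔT' = 1.25/(1−0.5534) = 2.7989 K.
Change = 2.7989 − 2.7097 = 0.09 K.

0.09 K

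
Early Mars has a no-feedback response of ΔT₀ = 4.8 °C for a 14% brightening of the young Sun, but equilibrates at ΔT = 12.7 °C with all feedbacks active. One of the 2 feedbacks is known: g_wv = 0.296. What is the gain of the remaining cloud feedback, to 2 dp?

0.33

Amplification A = ΔT/ΔT₀ = 12.7/4.8 = 2.646.
Total gain g = 1 − 1/A = 1 − 1/2.646 = 0.6221.
The known gain is 0.296.
g_cld = 0.6221 − 0.296 = 0.33.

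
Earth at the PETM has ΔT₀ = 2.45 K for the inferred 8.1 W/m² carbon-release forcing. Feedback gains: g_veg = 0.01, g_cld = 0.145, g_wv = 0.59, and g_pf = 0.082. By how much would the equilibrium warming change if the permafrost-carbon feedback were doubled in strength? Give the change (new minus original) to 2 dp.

12.76 K

Original: g = 0.827, ΔT = 2.45/(1−0.827) = 14.1618 K.
With doubled permafrost-carbon: g' = 0.909, ΔT' = 2.45/(1−0.909) = 26.9231 K.
Change = 26.9231 − 14.1618 = 12.76 K.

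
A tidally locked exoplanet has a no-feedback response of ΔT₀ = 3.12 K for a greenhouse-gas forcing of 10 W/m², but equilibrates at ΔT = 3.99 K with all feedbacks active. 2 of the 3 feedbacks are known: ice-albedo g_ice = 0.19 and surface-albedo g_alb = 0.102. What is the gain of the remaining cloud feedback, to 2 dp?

-0.07

Amplification A = ΔT/ΔT₀ = 3.99/3.12 = 1.279.
Total gain g = 1 − 1/A = 1 − 1/1.279 = 0.2181.
Known gains sum to 0.19 + 0.102 = 0.292.
g_cld = 0.2181 − 0.292 = -0.07.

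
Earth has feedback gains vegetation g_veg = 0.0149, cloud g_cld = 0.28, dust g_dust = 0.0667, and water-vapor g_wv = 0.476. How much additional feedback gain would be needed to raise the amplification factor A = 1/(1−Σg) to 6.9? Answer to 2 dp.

Current total gain = 0.8376.
Target gain for A = 6.9: g* = 1 − 1/6.9 = 0.8551.
Additional gain needed = 0.8551 − 0.8376 = 0.02.

0.02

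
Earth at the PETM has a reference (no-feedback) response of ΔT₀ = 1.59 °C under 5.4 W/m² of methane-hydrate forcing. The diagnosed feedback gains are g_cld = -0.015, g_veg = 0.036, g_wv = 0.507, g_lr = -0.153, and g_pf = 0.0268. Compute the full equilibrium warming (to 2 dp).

Total gain g = -0.015 + 0.036 + 0.507 − 0.153 + 0.0268 = 0.4018.
Amplification A = 1/(1 − 0.4018) = 1.672.
ΔT = 1.59 × 1.672 = 2.66 °C.

2.66 °C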